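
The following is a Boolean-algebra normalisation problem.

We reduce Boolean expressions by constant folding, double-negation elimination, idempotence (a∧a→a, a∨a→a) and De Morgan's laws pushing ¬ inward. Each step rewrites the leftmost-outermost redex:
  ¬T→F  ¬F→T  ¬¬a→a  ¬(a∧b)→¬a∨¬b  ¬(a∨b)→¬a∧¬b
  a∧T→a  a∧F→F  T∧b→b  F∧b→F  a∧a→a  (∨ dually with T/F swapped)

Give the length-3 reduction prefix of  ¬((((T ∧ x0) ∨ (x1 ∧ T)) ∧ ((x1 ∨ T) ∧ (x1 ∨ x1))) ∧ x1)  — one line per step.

  start: ¬((((T ∧ x0) ∨ (x1 ∧ T)) ∧ ((x1 ∨ T) ∧ (x1 ∨ x1))) ∧ x1)
  step 1: ¬(((T ∧ x0) ∨ (x1 ∧ T)) ∧ ((x1 ∨ T) ∧ (x1 ∨ x1))) ∨ ¬x1
  step 2: (¬((T ∧ x0) ∨ (x1 ∧ T)) ∨ ¬((x1 ∨ T) ∧ (x1 ∨ x1))) ∨ ¬x1
  step 3: ((¬(T ∧ x0) ∧ ¬(x1 ∧ T)) ∨ ¬((x1 ∨ T) ∧ (x1 ∨ x1))) ∨ ¬x1

Answer: after 3 steps: ((¬(T ∧ x0) ∧ ¬(x1 ∧ T)) ∨ ¬((x1 ∨ T) ∧ (x1 ∨ x1))) ∨ ¬x1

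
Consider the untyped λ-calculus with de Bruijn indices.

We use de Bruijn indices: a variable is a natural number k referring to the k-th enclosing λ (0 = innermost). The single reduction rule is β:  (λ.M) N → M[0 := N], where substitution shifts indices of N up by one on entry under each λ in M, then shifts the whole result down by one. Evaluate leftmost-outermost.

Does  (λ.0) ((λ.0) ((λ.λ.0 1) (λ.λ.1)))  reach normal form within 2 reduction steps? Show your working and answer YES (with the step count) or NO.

Answer: NO — after 2 steps the term is (λ.λ.0 1) (λ.λ.1), not yet normal

Derivation:
  start: (λ.0) ((λ.0) ((λ.λ.0 1) (λ.λ.1)))
  [1] (λ.0) ((λ.λ.0 1) (λ.λ.1))
  [2] (λ.λ.0 1) (λ.λ.1)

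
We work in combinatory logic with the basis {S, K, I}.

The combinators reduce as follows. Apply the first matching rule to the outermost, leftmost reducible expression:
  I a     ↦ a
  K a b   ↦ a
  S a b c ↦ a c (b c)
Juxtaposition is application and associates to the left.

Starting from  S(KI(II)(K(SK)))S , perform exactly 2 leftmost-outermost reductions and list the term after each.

Answer: after 2 steps: S(K(SK))S

Reduction:
  start: S(KI(II)(K(SK)))S
  →1  S(I(K(SK)))S
  →2  S(K(SK))S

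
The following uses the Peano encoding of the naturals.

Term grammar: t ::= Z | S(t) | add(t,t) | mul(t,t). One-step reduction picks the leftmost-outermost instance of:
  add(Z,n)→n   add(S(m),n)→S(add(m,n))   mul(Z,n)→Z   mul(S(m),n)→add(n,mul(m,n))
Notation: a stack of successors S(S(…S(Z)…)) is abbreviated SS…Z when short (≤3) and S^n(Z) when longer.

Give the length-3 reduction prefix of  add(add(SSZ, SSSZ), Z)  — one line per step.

  start: add(add(SSZ, SSSZ), Z)
  step 1: add(S(add(SZ, SSSZ)), Z)
  step 2: S(add(add(SZ, SSSZ), Z))
  step 3: S(add(S(add(Z, SSSZ)), Z))

Answer: after 3 steps: S(add(S(add(Z, SSSZ)), Z))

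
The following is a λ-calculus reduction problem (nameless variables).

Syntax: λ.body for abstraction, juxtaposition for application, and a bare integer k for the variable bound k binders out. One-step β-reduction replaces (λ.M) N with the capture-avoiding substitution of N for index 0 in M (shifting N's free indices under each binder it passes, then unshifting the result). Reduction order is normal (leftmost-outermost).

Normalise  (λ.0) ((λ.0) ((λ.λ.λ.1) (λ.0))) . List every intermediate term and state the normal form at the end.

Answer: normal form = λ.λ.1  (in 3 steps)

Derivation:
  start: (λ.0) ((λ.0) ((λ.λ.λ.1) (λ.0)))
  step 1: (λ.0) ((λ.λ.λ.1) (λ.0))
  step 2: (λ.λ.λ.1) (λ.0)
  step 3: λ.λ.1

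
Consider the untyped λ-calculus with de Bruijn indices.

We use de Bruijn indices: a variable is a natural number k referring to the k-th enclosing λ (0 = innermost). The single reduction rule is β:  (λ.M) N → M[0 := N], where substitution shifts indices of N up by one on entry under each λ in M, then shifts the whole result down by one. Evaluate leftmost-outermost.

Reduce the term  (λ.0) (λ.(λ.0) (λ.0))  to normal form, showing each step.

  start: (λ.0) (λ.(λ.0) (λ.0))
  step 1: λ.(λ.0) (λ.0)
  step 2: λ.λ.0

Answer: normal form = λ.λ.0  (in 2 steps)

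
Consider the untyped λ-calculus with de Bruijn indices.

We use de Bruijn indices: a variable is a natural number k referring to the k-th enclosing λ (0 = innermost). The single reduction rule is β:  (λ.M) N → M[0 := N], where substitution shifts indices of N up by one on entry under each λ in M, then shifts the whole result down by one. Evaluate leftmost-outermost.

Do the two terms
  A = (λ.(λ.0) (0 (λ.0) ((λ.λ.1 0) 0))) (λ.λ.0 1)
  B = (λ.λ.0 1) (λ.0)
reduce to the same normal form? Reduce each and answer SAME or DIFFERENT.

Answer: SAME — A ⇓ λ.0 (λ.0), B ⇓ λ.0 (λ.0)

Derivation:
Term A:
  start: (λ.(λ.0) (0 (λ.0) ((λ.λ.1 0) 0))) (λ.λ.0 1)
  →1  (λ.0) ((λ.λ.0 1) (λ.0) ((λ.λ.1 0) (λ.λ.0 1)))
  →2  (λ.λ.0 1) (λ.0) ((λ.λ.1 0) (λ.λ.0 1))
  →3  (λ.0 (λ.0)) ((λ.λ.1 0) (λ.λ.0 1))
  →4  (λ.λ.1 0) (λ.λ.0 1) (λ.0)
  →5  (λ.(λ.λ.0 1) 0) (λ.0)
  →6  (λ.λ.0 1) (λ.0)
  →7  λ.0 (λ.0)

Term B:
  start: (λ.λ.0 1) (λ.0)
  →1  λ.0 (λ.0)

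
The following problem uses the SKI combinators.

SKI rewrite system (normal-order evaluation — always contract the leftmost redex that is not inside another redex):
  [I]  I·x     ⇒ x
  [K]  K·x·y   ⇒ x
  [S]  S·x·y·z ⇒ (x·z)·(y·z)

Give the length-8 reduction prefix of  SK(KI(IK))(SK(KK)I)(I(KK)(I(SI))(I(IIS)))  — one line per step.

Answer: after 8 steps: K(IIS)

Reduction:
  start: SK(KI(IK))(SK(KK)I)(I(KK)(I(SI))(I(IIS)))
  [1] K(SK(KK)I)(KI(IK)(SK(KK)I))(I(KK)(I(SI))(I(IIS)))
  [2] SK(KK)I(I(KK)(I(SI))(I(IIS)))
  [3] KI(KKI)(I(KK)(I(SI))(I(IIS)))
  [4] I(I(KK)(I(SI))(I(IIS)))
  [5] I(KK)(I(SI))(I(IIS))
  [6] KK(I(SI))(I(IIS))
  [7] K(I(IIS))
  [8] K(IIS)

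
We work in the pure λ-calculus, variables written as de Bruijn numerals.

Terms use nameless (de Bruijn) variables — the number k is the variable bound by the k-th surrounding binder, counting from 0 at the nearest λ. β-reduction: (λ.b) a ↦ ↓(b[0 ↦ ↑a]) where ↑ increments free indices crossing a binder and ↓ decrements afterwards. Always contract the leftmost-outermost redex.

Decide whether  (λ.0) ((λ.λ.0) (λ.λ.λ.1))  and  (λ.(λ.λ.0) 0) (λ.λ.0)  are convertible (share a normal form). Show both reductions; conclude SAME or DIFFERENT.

Answer: SAME — A ⇓ λ.0, B ⇓ λ.0

Working:
Term A:
  start: (λ.0) ((λ.λ.0) (λ.λ.λ.1))
  [1] (λ.λ.0) (λ.λ.λ.1)
  [2] λ.0

Term B:
  start: (λ.(λ.λ.0) 0) (λ.λ.0)
  [1] (λ.λ.0) (λ.λ.0)
  [2] λ.0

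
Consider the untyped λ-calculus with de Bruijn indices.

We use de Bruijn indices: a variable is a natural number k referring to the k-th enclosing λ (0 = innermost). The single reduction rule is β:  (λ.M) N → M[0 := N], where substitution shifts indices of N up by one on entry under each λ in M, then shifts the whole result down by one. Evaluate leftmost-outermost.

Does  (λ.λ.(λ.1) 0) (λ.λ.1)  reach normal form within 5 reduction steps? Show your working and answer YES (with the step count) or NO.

  start: (λ.λ.(λ.1) 0) (λ.λ.1)
  step 1: λ.(λ.1) 0
  step 2: λ.0

Answer: YES — reaches normal form λ.0 in 2 ≤ 5 steps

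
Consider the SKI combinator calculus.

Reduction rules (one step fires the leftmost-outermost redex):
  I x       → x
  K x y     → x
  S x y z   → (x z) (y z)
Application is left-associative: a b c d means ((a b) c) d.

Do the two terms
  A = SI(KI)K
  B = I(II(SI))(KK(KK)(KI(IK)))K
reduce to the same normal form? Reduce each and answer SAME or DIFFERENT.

Answer: SAME — A ⇓ KI, B ⇓ KI

Working:
Term A:
  start: SI(KI)K
  →1  IK(KIK)
  →2  K(KIK)
  →3  KI

Term B:
  start: I(II(SI))(KK(KK)(KI(IK)))K
  →1  II(SI)(KK(KK)(KI(IK)))K
  →2  I(SI)(KK(KK)(KI(IK)))K
  →3  SI(KK(KK)(KI(IK)))K
  →4  IK(KK(KK)(KI(IK))K)
  →5  K(KK(KK)(KI(IK))K)
  →6  K(K(KI(IK))K)
  →7  K(KI(IK))
  →8  KI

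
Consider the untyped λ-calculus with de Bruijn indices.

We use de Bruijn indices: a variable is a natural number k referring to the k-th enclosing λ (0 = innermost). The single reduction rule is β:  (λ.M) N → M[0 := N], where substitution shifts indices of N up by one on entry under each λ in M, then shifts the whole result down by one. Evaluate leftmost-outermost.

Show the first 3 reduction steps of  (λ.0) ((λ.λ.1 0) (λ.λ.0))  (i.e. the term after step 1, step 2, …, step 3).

Answer: after 3 steps: λ.λ.0

Derivation:
  start: (λ.0) ((λ.λ.1 0) (λ.λ.0))
  step 1: (λ.λ.1 0) (λ.λ.0)
  step 2: λ.(λ.λ.0) 0
  step 3: λ.λ.0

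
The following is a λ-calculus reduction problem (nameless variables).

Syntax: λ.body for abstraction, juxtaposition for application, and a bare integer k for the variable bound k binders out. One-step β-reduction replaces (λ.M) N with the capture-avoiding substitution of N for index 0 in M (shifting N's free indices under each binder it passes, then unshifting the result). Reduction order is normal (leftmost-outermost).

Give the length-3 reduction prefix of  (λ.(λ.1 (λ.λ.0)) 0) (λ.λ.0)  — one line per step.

Answer: after 3 steps: λ.0

Derivation:
  start: (λ.(λ.1 (λ.λ.0)) 0) (λ.λ.0)
  [1] (λ.(λ.λ.0) (λ.λ.0)) (λ.λ.0)
  [2] (λ.λ.0) (λ.λ.0)
  [3] λ.0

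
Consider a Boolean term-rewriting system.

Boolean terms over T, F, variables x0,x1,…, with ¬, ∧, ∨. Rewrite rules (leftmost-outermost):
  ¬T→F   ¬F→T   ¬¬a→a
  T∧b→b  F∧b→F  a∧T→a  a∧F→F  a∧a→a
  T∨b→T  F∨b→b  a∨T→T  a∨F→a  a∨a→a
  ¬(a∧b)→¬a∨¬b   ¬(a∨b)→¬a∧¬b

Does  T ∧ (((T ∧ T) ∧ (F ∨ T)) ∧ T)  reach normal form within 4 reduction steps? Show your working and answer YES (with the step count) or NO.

  start: T ∧ (((T ∧ T) ∧ (F ∨ T)) ∧ T)
  →1  ((T ∧ T) ∧ (F ∨ T)) ∧ T
  →2  (T ∧ T) ∧ (F ∨ T)
  →3  T ∧ (F ∨ T)
  →4  F ∨ T

Answer: NO — after 4 steps the term is F ∨ T, not yet normal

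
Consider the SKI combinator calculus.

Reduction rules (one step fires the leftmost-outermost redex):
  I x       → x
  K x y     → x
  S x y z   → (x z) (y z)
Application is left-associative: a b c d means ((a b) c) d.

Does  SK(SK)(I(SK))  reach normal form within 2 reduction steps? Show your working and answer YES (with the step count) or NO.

  start: SK(SK)(I(SK))
  [1] K(I(SK))(SK(I(SK)))
  [2] I(SK)

Answer: NO — after 2 steps the term is I(SK), not yet normal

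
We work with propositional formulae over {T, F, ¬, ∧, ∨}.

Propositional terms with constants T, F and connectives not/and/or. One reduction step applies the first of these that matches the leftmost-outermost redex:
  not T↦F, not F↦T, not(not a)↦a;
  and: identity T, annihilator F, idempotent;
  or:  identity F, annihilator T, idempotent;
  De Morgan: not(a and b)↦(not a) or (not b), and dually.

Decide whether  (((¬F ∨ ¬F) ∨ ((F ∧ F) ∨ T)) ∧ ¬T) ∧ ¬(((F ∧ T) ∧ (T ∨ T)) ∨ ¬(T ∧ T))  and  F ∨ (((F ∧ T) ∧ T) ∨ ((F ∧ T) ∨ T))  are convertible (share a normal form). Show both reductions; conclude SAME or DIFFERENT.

Answer: DIFFERENT — A ⇓ F, B ⇓ T

Reduction:
Term A:
  start: (((¬F ∨ ¬F) ∨ ((F ∧ F) ∨ T)) ∧ ¬T) ∧ ¬(((F ∧ T) ∧ (T ∨ T)) ∨ ¬(T ∧ T))
  →1  ((¬F ∨ ((F ∧ F) ∨ T)) ∧ ¬T) ∧ ¬(((F ∧ T) ∧ (T ∨ T)) ∨ ¬(T ∧ T))
  →2  ((T ∨ ((F ∧ F) ∨ T)) ∧ ¬T) ∧ ¬(((F ∧ T) ∧ (T ∨ T)) ∨ ¬(T ∧ T))
  →3  (T ∧ ¬T) ∧ ¬(((F ∧ T) ∧ (T ∨ T)) ∨ ¬(T ∧ T))
  →4  ¬T ∧ ¬(((F ∧ T) ∧ (T ∨ T)) ∨ ¬(T ∧ T))
  →5  F ∧ ¬(((F ∧ T) ∧ (T ∨ T)) ∨ ¬(T ∧ T))
  →6  F

Term B:
  start: F ∨ (((F ∧ T) ∧ T) ∨ ((F ∧ T) ∨ T))
  →1  ((F ∧ T) ∧ T) ∨ ((F ∧ T) ∨ T)
  →2  (F ∧ T) ∨ ((F ∧ T) ∨ T)
  →3  F ∨ ((F ∧ T) ∨ T)
  →4  (F ∧ T) ∨ T
  →5  T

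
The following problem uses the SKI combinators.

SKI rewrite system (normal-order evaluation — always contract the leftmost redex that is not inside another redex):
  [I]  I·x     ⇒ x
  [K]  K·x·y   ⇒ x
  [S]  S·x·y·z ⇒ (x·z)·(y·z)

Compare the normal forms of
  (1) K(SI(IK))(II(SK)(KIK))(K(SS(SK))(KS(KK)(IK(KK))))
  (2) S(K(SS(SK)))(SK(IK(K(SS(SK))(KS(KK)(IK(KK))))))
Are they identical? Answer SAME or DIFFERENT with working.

Answer: SAME — A ⇓ S(K(SS(SK)))(SK(K(SS(SK)))), B ⇓ S(K(SS(SK)))(SK(K(SS(SK))))

Reduction:
Term A:
  start: K(SI(IK))(II(SK)(KIK))(K(SS(SK))(KS(KK)(IK(KK))))
  →1  SI(IK)(K(SS(SK))(KS(KK)(IK(KK))))
  →2  I(K(SS(SK))(KS(KK)(IK(KK))))(IK(K(SS(SK))(KS(KK)(IK(KK)))))
  →3  K(SS(SK))(KS(KK)(IK(KK)))(IK(K(SS(SK))(KS(KK)(IK(KK)))))
  →4  SS(SK)(IK(K(SS(SK))(KS(KK)(IK(KK)))))
  →5  S(IK(K(SS(SK))(KS(KK)(IK(KK)))))(SK(IK(K(SS(SK))(KS(KK)(IK(KK))))))
  →6  S(K(K(SS(SK))(KS(KK)(IK(KK)))))(SK(IK(K(SS(SK))(KS(KK)(IK(KK))))))
  →7  S(K(SS(SK)))(SK(IK(K(SS(SK))(KS(KK)(IK(KK))))))
  →8  S(K(SS(SK)))(SK(K(K(SS(SK))(KS(KK)(IK(KK))))))
  →9  S(K(SS(SK)))(SK(K(SS(SK))))

Term B:
  start: S(K(SS(SK)))(SK(IK(K(SS(SK))(KS(KK)(IK(KK))))))
  →1  S(K(SS(SK)))(SK(K(K(SS(SK))(KS(KK)(IK(KK))))))
  →2  S(K(SS(SK)))(SK(K(SS(SK))))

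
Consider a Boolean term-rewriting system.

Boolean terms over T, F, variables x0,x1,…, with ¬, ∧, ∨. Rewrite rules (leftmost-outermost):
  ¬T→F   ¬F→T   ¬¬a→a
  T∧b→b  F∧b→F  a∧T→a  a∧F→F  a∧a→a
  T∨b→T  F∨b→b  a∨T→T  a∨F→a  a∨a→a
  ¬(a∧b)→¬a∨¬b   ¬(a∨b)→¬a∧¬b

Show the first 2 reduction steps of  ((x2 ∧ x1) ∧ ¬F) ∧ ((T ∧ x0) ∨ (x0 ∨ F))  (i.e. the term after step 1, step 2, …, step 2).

  start: ((x2 ∧ x1) ∧ ¬F) ∧ ((T ∧ x0) ∨ (x0 ∨ F))
  [1] ((x2 ∧ x1) ∧ T) ∧ ((T ∧ x0) ∨ (x0 ∨ F))
  [2] (x2 ∧ x1) ∧ ((T ∧ x0) ∨ (x0 ∨ F))

Answer: after 2 steps: (x2 ∧ x1) ∧ ((T ∧ x0) ∨ (x0 ∨ F))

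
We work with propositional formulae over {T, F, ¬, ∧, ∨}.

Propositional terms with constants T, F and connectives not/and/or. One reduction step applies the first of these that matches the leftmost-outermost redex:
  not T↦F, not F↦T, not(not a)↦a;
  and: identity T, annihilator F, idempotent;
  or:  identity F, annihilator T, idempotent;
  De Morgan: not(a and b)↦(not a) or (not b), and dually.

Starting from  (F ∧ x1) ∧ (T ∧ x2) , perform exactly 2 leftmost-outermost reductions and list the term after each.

  start: (F ∧ x1) ∧ (T ∧ x2)
  step 1: F ∧ (T ∧ x2)
  step 2: F

Answer: after 2 steps: F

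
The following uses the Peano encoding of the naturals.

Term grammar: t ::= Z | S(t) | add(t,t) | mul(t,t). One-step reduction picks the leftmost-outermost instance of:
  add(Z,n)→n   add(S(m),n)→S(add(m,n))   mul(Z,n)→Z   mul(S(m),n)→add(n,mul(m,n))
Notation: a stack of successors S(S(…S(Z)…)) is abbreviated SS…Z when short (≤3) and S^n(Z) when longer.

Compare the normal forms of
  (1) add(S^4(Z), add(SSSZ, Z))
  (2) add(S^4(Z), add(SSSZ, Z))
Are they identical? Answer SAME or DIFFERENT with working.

Term A:
  start: add(S^4(Z), add(SSSZ, Z))
  [1] S(add(SSSZ, add(SSSZ, Z)))
  [2] S(S(add(SSZ, add(SSSZ, Z))))
  [3] S(S(S(add(SZ, add(SSSZ, Z)))))
  [4] S(S(S(S(add(Z, add(SSSZ, Z))))))
  [5] S(S(S(S(add(SSSZ, Z)))))
  [6] S(S(S(S(S(add(SSZ, Z))))))
  [7] S(S(S(S(S(S(add(SZ, Z)))))))
  [8] S(S(S(S(S(S(S(add(Z, Z))))))))
  [9] S^7(Z)

Term B:
  start: add(S^4(Z), add(SSSZ, Z))
  [1] S(add(SSSZ, add(SSSZ, Z)))
  [2] S(S(add(SSZ, add(SSSZ, Z))))
  [3] S(S(S(add(SZ, add(SSSZ, Z)))))
  [4] S(S(S(S(add(Z, add(SSSZ, Z))))))
  [5] S(S(S(S(add(SSSZ, Z)))))
  [6] S(S(S(S(S(add(SSZ, Z))))))
  [7] S(S(S(S(S(S(add(SZ, Z)))))))
  [8] S(S(S(S(S(S(S(add(Z, Z))))))))
  [9] S^7(Z)

Answer: SAME — A ⇓ S^7(Z), B ⇓ S^7(Z)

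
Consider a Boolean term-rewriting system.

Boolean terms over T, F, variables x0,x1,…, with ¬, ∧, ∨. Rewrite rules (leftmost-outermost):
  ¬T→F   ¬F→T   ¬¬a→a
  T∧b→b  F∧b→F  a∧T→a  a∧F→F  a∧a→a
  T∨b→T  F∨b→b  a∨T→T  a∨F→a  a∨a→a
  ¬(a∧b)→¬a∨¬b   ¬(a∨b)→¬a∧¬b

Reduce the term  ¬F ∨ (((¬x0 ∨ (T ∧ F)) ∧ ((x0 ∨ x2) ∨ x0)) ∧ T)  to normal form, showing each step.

Answer: normal form = T  (in 2 steps)

Derivation:
  start: ¬F ∨ (((¬x0 ∨ (T ∧ F)) ∧ ((x0 ∨ x2) ∨ x0)) ∧ T)
  step 1: T ∨ (((¬x0 ∨ (T ∧ F)) ∧ ((x0 ∨ x2) ∨ x0)) ∧ T)
  step 2: T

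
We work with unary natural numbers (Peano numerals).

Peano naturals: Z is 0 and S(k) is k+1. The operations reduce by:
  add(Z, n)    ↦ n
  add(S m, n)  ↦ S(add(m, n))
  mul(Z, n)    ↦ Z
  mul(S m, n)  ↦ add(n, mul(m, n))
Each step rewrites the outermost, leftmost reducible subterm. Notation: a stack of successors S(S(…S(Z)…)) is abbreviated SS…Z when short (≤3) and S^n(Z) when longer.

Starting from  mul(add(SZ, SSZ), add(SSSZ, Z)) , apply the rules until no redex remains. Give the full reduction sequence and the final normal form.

Answer: normal form = S^9(Z)  (in 30 steps)

Reduction:
  start: mul(add(SZ, SSZ), add(SSSZ, Z))
  →1  mul(S(add(Z, SSZ)), add(SSSZ, Z))
  →2  add(add(SSSZ, Z), mul(add(Z, SSZ), add(SSSZ, Z)))
  →3  add(S(add(SSZ, Z)), mul(add(Z, SSZ), add(SSSZ, Z)))
  →4  S(add(add(SSZ, Z), mul(add(Z, SSZ), add(SSSZ, Z))))
  →5  S(add(S(add(SZ, Z)), mul(add(Z, SSZ), add(SSSZ, Z))))
  →6  S(S(add(add(SZ, Z), mul(add(Z, SSZ), add(SSSZ, Z)))))
  →7  S(S(add(S(add(Z, Z)), mul(add(Z, SSZ), add(SSSZ, Z)))))
  →8  S(S(S(add(add(Z, Z), mul(add(Z, SSZ), add(SSSZ, Z))))))
  →9  S(S(S(add(Z, mul(add(Z, SSZ), add(SSSZ, Z))))))
  →10  S(S(S(mul(add(Z, SSZ), add(SSSZ, Z)))))
  →11  S(S(S(mul(SSZ, add(SSSZ, Z)))))
  →12  S(S(S(add(add(SSSZ, Z), mul(SZ, add(SSSZ, Z))))))
  →13  S(S(S(add(S(add(SSZ, Z)), mul(SZ, add(SSSZ, Z))))))
  →14  S(S(S(S(add(add(SSZ, Z), mul(SZ, add(SSSZ, Z)))))))
  →15  S(S(S(S(add(S(add(SZ, Z)), mul(SZ, add(SSSZ, Z)))))))
  →16  S(S(S(S(S(add(add(SZ, Z), mul(SZ, add(SSSZ, Z))))))))
  →17  S(S(S(S(S(add(S(add(Z, Z)), mul(SZ, add(SSSZ, Z))))))))
  →18  S(S(S(S(S(S(add(add(Z, Z), mul(SZ, add(SSSZ, Z)))))))))
  →19  S(S(S(S(S(S(add(Z, mul(SZ, add(SSSZ, Z)))))))))
  →20  S(S(S(S(S(S(mul(SZ, add(SSSZ, Z))))))))
  →21  S(S(S(S(S(S(add(add(SSSZ, Z), mul(Z, add(SSSZ, Z)))))))))
  →22  S(S(S(S(S(S(add(S(add(SSZ, Z)), mul(Z, add(SSSZ, Z)))))))))
  →23  S(S(S(S(S(S(S(add(add(SSZ, Z), mul(Z, add(SSSZ, Z))))))))))
  →24  S(S(S(S(S(S(S(add(S(add(SZ, Z)), mul(Z, add(SSSZ, Z))))))))))
  →25  S(S(S(S(S(S(S(S(add(add(SZ, Z), mul(Z, add(SSSZ, Z)))))))))))
  →26  S(S(S(S(S(S(S(S(add(S(add(Z, Z)), mul(Z, add(SSSZ, Z)))))))))))
  →27  S(S(S(S(S(S(S(S(S(add(add(Z, Z), mul(Z, add(SSSZ, Z))))))))))))
  →28  S(S(S(S(S(S(S(S(S(add(Z, mul(Z, add(SSSZ, Z))))))))))))
  →29  S(S(S(S(S(S(S(S(S(mul(Z, add(SSSZ, Z)))))))))))
  →30  S^9(Z)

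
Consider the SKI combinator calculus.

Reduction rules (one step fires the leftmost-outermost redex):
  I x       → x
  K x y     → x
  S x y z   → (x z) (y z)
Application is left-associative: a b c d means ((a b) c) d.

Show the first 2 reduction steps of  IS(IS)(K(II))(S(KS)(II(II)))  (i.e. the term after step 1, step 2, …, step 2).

  start: IS(IS)(K(II))(S(KS)(II(II)))
  [1] S(IS)(K(II))(S(KS)(II(II)))
  [2] IS(S(KS)(II(II)))(K(II)(S(KS)(II(II))))

Answer: after 2 steps: IS(S(KS)(II(II)))(K(II)(S(KS)(II(II))))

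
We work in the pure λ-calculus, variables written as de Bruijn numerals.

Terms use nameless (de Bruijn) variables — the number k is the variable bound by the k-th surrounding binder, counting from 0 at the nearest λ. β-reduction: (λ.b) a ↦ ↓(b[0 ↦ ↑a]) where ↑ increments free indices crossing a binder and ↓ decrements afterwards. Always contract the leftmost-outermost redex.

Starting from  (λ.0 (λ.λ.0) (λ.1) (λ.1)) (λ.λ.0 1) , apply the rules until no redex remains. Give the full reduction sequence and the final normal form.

Answer: normal form = λ.0 (λ.λ.λ.0 1)  (in 5 steps)

Working:
  start: (λ.0 (λ.λ.0) (λ.1) (λ.1)) (λ.λ.0 1)
  [1] (λ.λ.0 1) (λ.λ.0) (λ.λ.λ.0 1) (λ.λ.λ.0 1)
  [2] (λ.0 (λ.λ.0)) (λ.λ.λ.0 1) (λ.λ.λ.0 1)
  [3] (λ.λ.λ.0 1) (λ.λ.0) (λ.λ.λ.0 1)
  [4] (λ.λ.0 1) (λ.λ.λ.0 1)
  [5] λ.0 (λ.λ.λ.0 1)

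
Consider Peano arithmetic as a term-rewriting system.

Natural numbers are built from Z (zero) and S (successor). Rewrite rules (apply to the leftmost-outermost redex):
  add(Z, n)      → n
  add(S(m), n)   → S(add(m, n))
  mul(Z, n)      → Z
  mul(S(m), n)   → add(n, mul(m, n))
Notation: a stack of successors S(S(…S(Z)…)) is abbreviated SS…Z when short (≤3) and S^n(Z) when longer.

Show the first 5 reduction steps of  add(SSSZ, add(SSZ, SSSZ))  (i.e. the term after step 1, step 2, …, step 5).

Answer: after 5 steps: S(S(S(S(add(SZ, SSSZ)))))

Working:
  start: add(SSSZ, add(SSZ, SSSZ))
  step 1: S(add(SSZ, add(SSZ, SSSZ)))
  step 2: S(S(add(SZ, add(SSZ, SSSZ))))
  step 3: S(S(S(add(Z, add(SSZ, SSSZ)))))
  step 4: S(S(S(add(SSZ, SSSZ))))
  step 5: S(S(S(S(add(SZ, SSSZ)))))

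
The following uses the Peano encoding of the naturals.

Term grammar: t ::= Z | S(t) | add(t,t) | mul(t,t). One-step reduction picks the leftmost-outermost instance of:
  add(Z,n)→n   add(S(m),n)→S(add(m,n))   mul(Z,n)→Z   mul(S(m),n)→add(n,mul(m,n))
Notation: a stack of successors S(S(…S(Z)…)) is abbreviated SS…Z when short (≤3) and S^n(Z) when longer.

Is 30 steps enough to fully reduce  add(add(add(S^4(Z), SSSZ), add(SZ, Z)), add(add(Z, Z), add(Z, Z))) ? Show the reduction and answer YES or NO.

  start: add(add(add(S^4(Z), SSSZ), add(SZ, Z)), add(add(Z, Z), add(Z, Z)))
  →1  add(add(S(add(SSSZ, SSSZ)), add(SZ, Z)), add(add(Z, Z), add(Z, Z)))
  →2  add(S(add(add(SSSZ, SSSZ), add(SZ, Z))), add(add(Z, Z), add(Z, Z)))
  →3  S(add(add(add(SSSZ, SSSZ), add(SZ, Z)), add(add(Z, Z), add(Z, Z))))
  →4  S(add(add(S(add(SSZ, SSSZ)), add(SZ, Z)), add(add(Z, Z), add(Z, Z))))
  →5  S(add(S(add(add(SSZ, SSSZ), add(SZ, Z))), add(add(Z, Z), add(Z, Z))))
  →6  S(S(add(add(add(SSZ, SSSZ), add(SZ, Z)), add(add(Z, Z), add(Z, Z)))))
  →7  S(S(add(add(S(add(SZ, SSSZ)), add(SZ, Z)), add(add(Z, Z), add(Z, Z)))))
  →8  S(S(add(S(add(add(SZ, SSSZ), add(SZ, Z))), add(add(Z, Z), add(Z, Z)))))
  →9  S(S(S(add(add(add(SZ, SSSZ), add(SZ, Z)), add(add(Z, Z), add(Z, Z))))))
  →10  S(S(S(add(add(S(add(Z, SSSZ)), add(SZ, Z)), add(add(Z, Z), add(Z, Z))))))
  →11  S(S(S(add(S(add(add(Z, SSSZ), add(SZ, Z))), add(add(Z, Z), add(Z, Z))))))
  →12  S(S(S(S(add(add(add(Z, SSSZ), add(SZ, Z)), add(add(Z, Z), add(Z, Z)))))))
  →13  S(S(S(S(add(add(SSSZ, add(SZ, Z)), add(add(Z, Z), add(Z, Z)))))))
  →14  S(S(S(S(add(S(add(SSZ, add(SZ, Z))), add(add(Z, Z), add(Z, Z)))))))
  →15  S(S(S(S(S(add(add(SSZ, add(SZ, Z)), add(add(Z, Z), add(Z, Z))))))))
  →16  S(S(S(S(S(add(S(add(SZ, add(SZ, Z))), add(add(Z, Z), add(Z, Z))))))))
  →17  S(S(S(S(S(S(add(add(SZ, add(SZ, Z)), add(add(Z, Z), add(Z, Z)))))))))
  →18  S(S(S(S(S(S(add(S(add(Z, add(SZ, Z))), add(add(Z, Z), add(Z, Z)))))))))
  →19  S(S(S(S(S(S(S(add(add(Z, add(SZ, Z)), add(add(Z, Z), add(Z, Z))))))))))
  →20  S(S(S(S(S(S(S(add(add(SZ, Z), add(add(Z, Z), add(Z, Z))))))))))
  →21  S(S(S(S(S(S(S(add(S(add(Z, Z)), add(add(Z, Z), add(Z, Z))))))))))
  →22  S(S(S(S(S(S(S(S(add(add(Z, Z), add(add(Z, Z), add(Z, Z)))))))))))
  →23  S(S(S(S(S(S(S(S(add(Z, add(add(Z, Z), add(Z, Z)))))))))))
  →24  S(S(S(S(S(S(S(S(add(add(Z, Z), add(Z, Z))))))))))
  →25  S(S(S(S(S(S(S(S(add(Z, add(Z, Z))))))))))
  →26  S(S(S(S(S(S(S(S(add(Z, Z)))))))))
  →27  S^8(Z)

Answer: YES — reaches normal form S^8(Z) in 27 ≤ 30 steps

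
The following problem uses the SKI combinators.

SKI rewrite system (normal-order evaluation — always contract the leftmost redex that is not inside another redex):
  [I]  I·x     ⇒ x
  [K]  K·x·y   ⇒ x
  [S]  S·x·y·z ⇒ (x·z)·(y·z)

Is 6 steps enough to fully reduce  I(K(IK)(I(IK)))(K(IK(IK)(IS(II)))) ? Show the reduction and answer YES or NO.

Answer: YES — reaches normal form K(KK) in 6 ≤ 6 steps

Derivation:
  start: I(K(IK)(I(IK)))(K(IK(IK)(IS(II))))
  →1  K(IK)(I(IK))(K(IK(IK)(IS(II))))
  →2  IK(K(IK(IK)(IS(II))))
  →3  K(K(IK(IK)(IS(II))))
  →4  K(K(K(IK)(IS(II))))
  →5  K(K(IK))
  →6  K(KK)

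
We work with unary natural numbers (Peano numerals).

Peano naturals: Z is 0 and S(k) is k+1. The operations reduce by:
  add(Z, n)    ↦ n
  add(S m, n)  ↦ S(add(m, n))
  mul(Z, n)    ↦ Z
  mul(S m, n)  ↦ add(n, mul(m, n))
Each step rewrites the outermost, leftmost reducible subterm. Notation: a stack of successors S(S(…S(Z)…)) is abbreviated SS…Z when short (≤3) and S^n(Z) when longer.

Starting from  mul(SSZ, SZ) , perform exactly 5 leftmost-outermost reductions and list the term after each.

Answer: after 5 steps: S(S(add(Z, mul(Z, SZ))))

Working:
  start: mul(SSZ, SZ)
  step 1: add(SZ, mul(SZ, SZ))
  step 2: S(add(Z, mul(SZ, SZ)))
  step 3: S(mul(SZ, SZ))
  step 4: S(add(SZ, mul(Z, SZ)))
  step 5: S(S(add(Z, mul(Z, SZ))))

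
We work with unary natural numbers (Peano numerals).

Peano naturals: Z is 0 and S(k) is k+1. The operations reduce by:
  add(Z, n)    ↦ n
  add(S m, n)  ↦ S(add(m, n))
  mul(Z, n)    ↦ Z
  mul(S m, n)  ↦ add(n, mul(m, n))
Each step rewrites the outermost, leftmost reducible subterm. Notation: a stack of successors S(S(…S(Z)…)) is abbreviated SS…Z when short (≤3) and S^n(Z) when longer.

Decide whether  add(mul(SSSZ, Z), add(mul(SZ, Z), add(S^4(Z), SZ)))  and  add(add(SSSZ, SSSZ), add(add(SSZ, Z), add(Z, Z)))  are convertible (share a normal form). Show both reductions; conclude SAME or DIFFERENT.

Answer: DIFFERENT — A ⇓ S^5(Z), B ⇓ S^8(Z)

Working:
Term A:
  start: add(mul(SSSZ, Z), add(mul(SZ, Z), add(S^4(Z), SZ)))
  step 1: add(add(Z, mul(SSZ, Z)), add(mul(SZ, Z), add(S^4(Z), SZ)))
  step 2: add(mul(SSZ, Z), add(mul(SZ, Z), add(S^4(Z), SZ)))
  step 3: add(add(Z, mul(SZ, Z)), add(mul(SZ, Z), add(S^4(Z), SZ)))
  step 4: add(mul(SZ, Z), add(mul(SZ, Z), add(S^4(Z), SZ)))
  step 5: add(add(Z, mul(Z, Z)), add(mul(SZ, Z), add(S^4(Z), SZ)))
  step 6: add(mul(Z, Z), add(mul(SZ, Z), add(S^4(Z), SZ)))
  step 7: add(Z, add(mul(SZ, Z), add(S^4(Z), SZ)))
  step 8: add(mul(SZ, Z), add(S^4(Z), SZ))
  step 9: add(add(Z, mul(Z, Z)), add(S^4(Z), SZ))
  step 10: add(mul(Z, Z), add(S^4(Z), SZ))
  step 11: add(Z, add(S^4(Z), SZ))
  step 12: add(S^4(Z), SZ)
  step 13: S(add(SSSZ, SZ))
  step 14: S(S(add(SSZ, SZ)))
  step 15: S(S(S(add(SZ, SZ))))
  step 16: S(S(S(S(add(Z, SZ)))))
  step 17: S^5(Z)

Term B:
  start: add(add(SSSZ, SSSZ), add(add(SSZ, Z), add(Z, Z)))
  step 1: add(S(add(SSZ, SSSZ)), add(add(SSZ, Z), add(Z, Z)))
  step 2: S(add(add(SSZ, SSSZ), add(add(SSZ, Z), add(Z, Z))))
  step 3: S(add(S(add(SZ, SSSZ)), add(add(SSZ, Z), add(Z, Z))))
  step 4: S(S(add(add(SZ, SSSZ), add(add(SSZ, Z), add(Z, Z)))))
  step 5: S(S(add(S(add(Z, SSSZ)), add(add(SSZ, Z), add(Z, Z)))))
  step 6: S(S(S(add(add(Z, SSSZ), add(add(SSZ, Z), add(Z, Z))))))
  step 7: S(S(S(add(SSSZ, add(add(SSZ, Z), add(Z, Z))))))
  step 8: S(S(S(S(add(SSZ, add(add(SSZ, Z), add(Z, Z)))))))
  step 9: S(S(S(S(S(add(SZ, add(add(SSZ, Z), add(Z, Z))))))))
  step 10: S(S(S(S(S(S(add(Z, add(add(SSZ, Z), add(Z, Z)))))))))
  step 11: S(S(S(S(S(S(add(add(SSZ, Z), add(Z, Z))))))))
  step 12: S(S(S(S(S(S(add(S(add(SZ, Z)), add(Z, Z))))))))
  step 13: S(S(S(S(S(S(S(add(add(SZ, Z), add(Z, Z)))))))))
  step 14: S(S(S(S(S(S(S(add(S(add(Z, Z)), add(Z, Z)))))))))
  step 15: S(S(S(S(S(S(S(S(add(add(Z, Z), add(Z, Z))))))))))
  step 16: S(S(S(S(S(S(S(S(add(Z, add(Z, Z))))))))))
  step 17: S(S(S(S(S(S(S(S(add(Z, Z)))))))))
  step 18: S^8(Z)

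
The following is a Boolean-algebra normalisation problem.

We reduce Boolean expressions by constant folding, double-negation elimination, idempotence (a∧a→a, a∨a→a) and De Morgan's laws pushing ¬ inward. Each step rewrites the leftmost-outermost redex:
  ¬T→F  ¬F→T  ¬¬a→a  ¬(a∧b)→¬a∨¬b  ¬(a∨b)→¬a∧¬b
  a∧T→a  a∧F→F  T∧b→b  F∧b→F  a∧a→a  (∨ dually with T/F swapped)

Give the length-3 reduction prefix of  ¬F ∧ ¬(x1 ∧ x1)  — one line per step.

  start: ¬F ∧ ¬(x1 ∧ x1)
  →1  T ∧ ¬(x1 ∧ x1)
  →2  ¬(x1 ∧ x1)
  →3  ¬x1 ∨ ¬x1

Answer: after 3 steps: ¬x1 ∨ ¬x1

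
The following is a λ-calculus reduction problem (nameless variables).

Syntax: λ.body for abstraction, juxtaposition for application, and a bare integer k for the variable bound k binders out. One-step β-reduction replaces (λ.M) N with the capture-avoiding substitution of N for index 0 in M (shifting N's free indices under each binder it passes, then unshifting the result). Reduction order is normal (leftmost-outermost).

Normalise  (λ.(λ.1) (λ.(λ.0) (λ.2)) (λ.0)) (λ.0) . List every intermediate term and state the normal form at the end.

  start: (λ.(λ.1) (λ.(λ.0) (λ.2)) (λ.0)) (λ.0)
  [1] (λ.λ.0) (λ.(λ.0) (λ.λ.0)) (λ.0)
  [2] (λ.0) (λ.0)
  [3] λ.0

Answer: normal form = λ.0  (in 3 steps)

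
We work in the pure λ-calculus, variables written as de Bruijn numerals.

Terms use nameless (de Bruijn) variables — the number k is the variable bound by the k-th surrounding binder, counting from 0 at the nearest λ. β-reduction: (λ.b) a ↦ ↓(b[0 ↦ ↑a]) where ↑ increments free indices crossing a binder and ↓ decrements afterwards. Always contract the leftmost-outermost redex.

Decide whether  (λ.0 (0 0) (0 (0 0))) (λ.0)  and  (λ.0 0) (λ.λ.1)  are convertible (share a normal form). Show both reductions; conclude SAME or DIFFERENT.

Term A:
  start: (λ.0 (0 0) (0 (0 0))) (λ.0)
  step 1: (λ.0) ((λ.0) (λ.0)) ((λ.0) ((λ.0) (λ.0)))
  step 2: (λ.0) (λ.0) ((λ.0) ((λ.0) (λ.0)))
  step 3: (λ.0) ((λ.0) ((λ.0) (λ.0)))
  step 4: (λ.0) ((λ.0) (λ.0))
  step 5: (λ.0) (λ.0)
  step 6: λ.0

Term B:
  start: (λ.0 0) (λ.λ.1)
  step 1: (λ.λ.1) (λ.λ.1)
  step 2: λ.λ.λ.1

Answer: DIFFERENT — A ⇓ λ.0, B ⇓ λ.λ.λ.1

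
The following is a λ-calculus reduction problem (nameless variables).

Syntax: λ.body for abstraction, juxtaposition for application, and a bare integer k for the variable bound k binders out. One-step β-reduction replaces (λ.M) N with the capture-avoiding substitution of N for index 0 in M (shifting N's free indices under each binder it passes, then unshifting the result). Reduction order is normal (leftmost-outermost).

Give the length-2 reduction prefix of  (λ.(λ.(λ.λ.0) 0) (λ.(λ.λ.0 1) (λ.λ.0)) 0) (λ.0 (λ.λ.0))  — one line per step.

Answer: after 2 steps: (λ.λ.0) (λ.(λ.λ.0 1) (λ.λ.0)) (λ.0 (λ.λ.0))

Working:
  start: (λ.(λ.(λ.λ.0) 0) (λ.(λ.λ.0 1) (λ.λ.0)) 0) (λ.0 (λ.λ.0))
  →1  (λ.(λ.λ.0) 0) (λ.(λ.λ.0 1) (λ.λ.0)) (λ.0 (λ.λ.0))
  →2  (λ.λ.0) (λ.(λ.λ.0 1) (λ.λ.0)) (λ.0 (λ.λ.0))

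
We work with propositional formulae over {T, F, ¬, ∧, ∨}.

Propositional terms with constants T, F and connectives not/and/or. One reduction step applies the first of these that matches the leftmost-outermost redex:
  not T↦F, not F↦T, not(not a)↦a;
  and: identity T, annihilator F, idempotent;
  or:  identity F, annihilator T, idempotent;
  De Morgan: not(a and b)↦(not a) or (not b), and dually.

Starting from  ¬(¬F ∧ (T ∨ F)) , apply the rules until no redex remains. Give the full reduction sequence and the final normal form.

  start: ¬(¬F ∧ (T ∨ F))
  step 1: ¬¬F ∨ ¬(T ∨ F)
  step 2: F ∨ ¬(T ∨ F)
  step 3: ¬(T ∨ F)
  step 4: ¬T ∧ ¬F
  step 5: F ∧ ¬F
  step 6: F

Answer: normal form = F  (in 6 steps)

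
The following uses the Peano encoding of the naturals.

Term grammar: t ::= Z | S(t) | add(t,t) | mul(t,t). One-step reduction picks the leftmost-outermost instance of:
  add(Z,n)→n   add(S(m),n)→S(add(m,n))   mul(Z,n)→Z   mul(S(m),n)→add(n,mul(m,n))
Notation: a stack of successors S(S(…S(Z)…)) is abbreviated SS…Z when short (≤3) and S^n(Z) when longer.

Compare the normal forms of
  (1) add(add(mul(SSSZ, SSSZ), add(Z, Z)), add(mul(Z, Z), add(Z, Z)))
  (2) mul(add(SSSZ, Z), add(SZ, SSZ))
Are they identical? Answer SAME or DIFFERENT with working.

Answer: SAME — A ⇓ S^9(Z), B ⇓ S^9(Z)

Derivation:
Term A:
  start: add(add(mul(SSSZ, SSSZ), add(Z, Z)), add(mul(Z, Z), add(Z, Z)))
  step 1: add(add(add(SSSZ, mul(SSZ, SSSZ)), add(Z, Z)), add(mul(Z, Z), add(Z, Z)))
  step 2: add(add(S(add(SSZ, mul(SSZ, SSSZ))), add(Z, Z)), add(mul(Z, Z), add(Z, Z)))
  step 3: add(S(add(add(SSZ, mul(SSZ, SSSZ)), add(Z, Z))), add(mul(Z, Z), add(Z, Z)))
  step 4: S(add(add(add(SSZ, mul(SSZ, SSSZ)), add(Z, Z)), add(mul(Z, Z), add(Z, Z))))
  step 5: S(add(add(S(add(SZ, mul(SSZ, SSSZ))), add(Z, Z)), add(mul(Z, Z), add(Z, Z))))
  step 6: S(add(S(add(add(SZ, mul(SSZ, SSSZ)), add(Z, Z))), add(mul(Z, Z), add(Z, Z))))
  step 7: S(S(add(add(add(SZ, mul(SSZ, SSSZ)), add(Z, Z)), add(mul(Z, Z), add(Z, Z)))))
  step 8: S(S(add(add(S(add(Z, mul(SSZ, SSSZ))), add(Z, Z)), add(mul(Z, Z), add(Z, Z)))))
  step 9: S(S(add(S(add(add(Z, mul(SSZ, SSSZ)), add(Z, Z))), add(mul(Z, Z), add(Z, Z)))))
  step 10: S(S(S(add(add(add(Z, mul(SSZ, SSSZ)), add(Z, Z)), add(mul(Z, Z), add(Z, Z))))))
  step 11: S(S(S(add(add(mul(SSZ, SSSZ), add(Z, Z)), add(mul(Z, Z), add(Z, Z))))))
  step 12: S(S(S(add(add(add(SSSZ, mul(SZ, SSSZ)), add(Z, Z)), add(mul(Z, Z), add(Z, Z))))))
  step 13: S(S(S(add(add(S(add(SSZ, mul(SZ, SSSZ))), add(Z, Z)), add(mul(Z, Z), add(Z, Z))))))
  step 14: S(S(S(add(S(add(add(SSZ, mul(SZ, SSSZ)), add(Z, Z))), add(mul(Z, Z), add(Z, Z))))))
  step 15: S(S(S(S(add(add(add(SSZ, mul(SZ, SSSZ)), add(Z, Z)), add(mul(Z, Z), add(Z, Z)))))))
  step 16: S(S(S(S(add(add(S(add(SZ, mul(SZ, SSSZ))), add(Z, Z)), add(mul(Z, Z), add(Z, Z)))))))
  step 17: S(S(S(S(add(S(add(add(SZ, mul(SZ, SSSZ)), add(Z, Z))), add(mul(Z, Z), add(Z, Z)))))))
  step 18: S(S(S(S(S(add(add(add(SZ, mul(SZ, SSSZ)), add(Z, Z)), add(mul(Z, Z), add(Z, Z))))))))
  step 19: S(S(S(S(S(add(add(S(add(Z, mul(SZ, SSSZ))), add(Z, Z)), add(mul(Z, Z), add(Z, Z))))))))
  step 20: S(S(S(S(S(add(S(add(add(Z, mul(SZ, SSSZ)), add(Z, Z))), add(mul(Z, Z), add(Z, Z))))))))
  step 21: S(S(S(S(S(S(add(add(add(Z, mul(SZ, SSSZ)), add(Z, Z)), add(mul(Z, Z), add(Z, Z)))))))))
  step 22: S(S(S(S(S(S(add(add(mul(SZ, SSSZ), add(Z, Z)), add(mul(Z, Z), add(Z, Z)))))))))
  step 23: S(S(S(S(S(S(add(add(add(SSSZ, mul(Z, SSSZ)), add(Z, Z)), add(mul(Z, Z), add(Z, Z)))))))))
  step 24: S(S(S(S(S(S(add(add(S(add(SSZ, mul(Z, SSSZ))), add(Z, Z)), add(mul(Z, Z), add(Z, Z)))))))))
  step 25: S(S(S(S(S(S(add(S(add(add(SSZ, mul(Z, SSSZ)), add(Z, Z))), add(mul(Z, Z), add(Z, Z)))))))))
  step 26: S(S(S(S(S(S(S(add(add(add(SSZ, mul(Z, SSSZ)), add(Z, Z)), add(mul(Z, Z), add(Z, Z))))))))))
  step 27: S(S(S(S(S(S(S(add(add(S(add(SZ, mul(Z, SSSZ))), add(Z, Z)), add(mul(Z, Z), add(Z, Z))))))))))
  step 28: S(S(S(S(S(S(S(add(S(add(add(SZ, mul(Z, SSSZ)), add(Z, Z))), add(mul(Z, Z), add(Z, Z))))))))))
  step 29: S(S(S(S(S(S(S(S(add(add(add(SZ, mul(Z, SSSZ)), add(Z, Z)), add(mul(Z, Z), add(Z, Z)))))))))))
  step 30: S(S(S(S(S(S(S(S(add(add(S(add(Z, mul(Z, SSSZ))), add(Z, Z)), add(mul(Z, Z), add(Z, Z)))))))))))
  step 31: S(S(S(S(S(S(S(S(add(S(add(add(Z, mul(Z, SSSZ)), add(Z, Z))), add(mul(Z, Z), add(Z, Z)))))))))))
  step 32: S(S(S(S(S(S(S(S(S(add(add(add(Z, mul(Z, SSSZ)), add(Z, Z)), add(mul(Z, Z), add(Z, Z))))))))))))
  step 33: S(S(S(S(S(S(S(S(S(add(add(mul(Z, SSSZ), add(Z, Z)), add(mul(Z, Z), add(Z, Z))))))))))))
  step 34: S(S(S(S(S(S(S(S(S(add(add(Z, add(Z, Z)), add(mul(Z, Z), add(Z, Z))))))))))))
  step 35: S(S(S(S(S(S(S(S(S(add(add(Z, Z), add(mul(Z, Z), add(Z, Z))))))))))))
  step 36: S(S(S(S(S(S(S(S(S(add(Z, add(mul(Z, Z), add(Z, Z))))))))))))
  step 37: S(S(S(S(S(S(S(S(S(add(mul(Z, Z), add(Z, Z)))))))))))
  step 38: S(S(S(S(S(S(S(S(S(add(Z, add(Z, Z)))))))))))
  step 39: S(S(S(S(S(S(S(S(S(add(Z, Z))))))))))
  step 40: S^9(Z)

Term B:
  start: mul(add(SSSZ, Z), add(SZ, SSZ))
  step 1: mul(S(add(SSZ, Z)), add(SZ, SSZ))
  step 2: add(add(SZ, SSZ), mul(add(SSZ, Z), add(SZ, SSZ)))
  step 3: add(S(add(Z, SSZ)), mul(add(SSZ, Z), add(SZ, SSZ)))
  step 4: S(add(add(Z, SSZ), mul(add(SSZ, Z), add(SZ, SSZ))))
  step 5: S(add(SSZ, mul(add(SSZ, Z), add(SZ, SSZ))))
  step 6: S(S(add(SZ, mul(add(SSZ, Z), add(SZ, SSZ)))))
  step 7: S(S(S(add(Z, mul(add(SSZ, Z), add(SZ, SSZ))))))
  step 8: S(S(S(mul(add(SSZ, Z), add(SZ, SSZ)))))
  step 9: S(S(S(mul(S(add(SZ, Z)), add(SZ, SSZ)))))
  step 10: S(S(S(add(add(SZ, SSZ), mul(add(SZ, Z), add(SZ, SSZ))))))
  step 11: S(S(S(add(S(add(Z, SSZ)), mul(add(SZ, Z), add(SZ, SSZ))))))
  step 12: S(S(S(S(add(add(Z, SSZ), mul(add(SZ, Z), add(SZ, SSZ)))))))
  step 13: S(S(S(S(add(SSZ, mul(add(SZ, Z), add(SZ, SSZ)))))))
  step 14: S(S(S(S(S(add(SZ, mul(add(SZ, Z), add(SZ, SSZ))))))))
  step 15: S(S(S(S(S(S(add(Z, mul(add(SZ, Z), add(SZ, SSZ)))))))))
  step 16: S(S(S(S(S(S(mul(add(SZ, Z), add(SZ, SSZ))))))))
  step 17: S(S(S(S(S(S(mul(S(add(Z, Z)), add(SZ, SSZ))))))))
  step 18: S(S(S(S(S(S(add(add(SZ, SSZ), mul(add(Z, Z), add(SZ, SSZ)))))))))
  step 19: S(S(S(S(S(S(add(S(add(Z, SSZ)), mul(add(Z, Z), add(SZ, SSZ)))))))))
  step 20: S(S(S(S(S(S(S(add(add(Z, SSZ), mul(add(Z, Z), add(SZ, SSZ))))))))))
  step 21: S(S(S(S(S(S(S(add(SSZ, mul(add(Z, Z), add(SZ, SSZ))))))))))
  step 22: S(S(S(S(S(S(S(S(add(SZ, mul(add(Z, Z), add(SZ, SSZ)))))))))))
  step 23: S(S(S(S(S(S(S(S(S(add(Z, mul(add(Z, Z), add(SZ, SSZ))))))))))))
  step 24: S(S(S(S(S(S(S(S(S(mul(add(Z, Z), add(SZ, SSZ)))))))))))
  step 25: S(S(S(S(S(S(S(S(S(mul(Z, add(SZ, SSZ)))))))))))
  step 26: S^9(Z)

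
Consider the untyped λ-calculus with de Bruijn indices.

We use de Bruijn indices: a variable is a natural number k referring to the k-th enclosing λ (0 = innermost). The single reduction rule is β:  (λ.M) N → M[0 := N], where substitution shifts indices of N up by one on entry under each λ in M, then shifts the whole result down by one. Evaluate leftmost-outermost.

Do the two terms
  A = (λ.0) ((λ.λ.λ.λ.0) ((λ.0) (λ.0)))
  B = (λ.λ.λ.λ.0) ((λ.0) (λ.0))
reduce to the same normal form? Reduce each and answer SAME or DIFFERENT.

Term A:
  start: (λ.0) ((λ.λ.λ.λ.0) ((λ.0) (λ.0)))
  step 1: (λ.λ.λ.λ.0) ((λ.0) (λ.0))
  step 2: λ.λ.λ.0

Term B:
  start: (λ.λ.λ.λ.0) ((λ.0) (λ.0))
  step 1: λ.λ.λ.0

Answer: SAME — A ⇓ λ.λ.λ.0, B ⇓ λ.λ.λ.0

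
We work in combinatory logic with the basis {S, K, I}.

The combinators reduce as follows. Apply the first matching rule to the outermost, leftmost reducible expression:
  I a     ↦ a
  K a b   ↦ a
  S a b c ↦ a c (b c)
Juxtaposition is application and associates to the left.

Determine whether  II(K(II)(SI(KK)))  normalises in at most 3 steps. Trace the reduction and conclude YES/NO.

  start: II(K(II)(SI(KK)))
  [1] I(K(II)(SI(KK)))
  [2] K(II)(SI(KK))
  [3] II

Answer: NO — after 3 steps the term is II, not yet normal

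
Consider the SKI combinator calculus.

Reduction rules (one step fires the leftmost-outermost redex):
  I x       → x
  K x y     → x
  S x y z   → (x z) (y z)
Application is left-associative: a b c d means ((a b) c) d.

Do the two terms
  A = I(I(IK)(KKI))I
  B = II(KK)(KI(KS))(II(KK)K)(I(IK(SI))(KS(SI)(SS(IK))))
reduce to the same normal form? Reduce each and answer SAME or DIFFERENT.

Answer: SAME — A ⇓ K, B ⇓ K

Derivation:
Term A:
  start: I(I(IK)(KKI))I
  step 1: I(IK)(KKI)I
  step 2: IK(KKI)I
  step 3: K(KKI)I
  step 4: KKI
  step 5: K

Term B:
  start: II(KK)(KI(KS))(II(KK)K)(I(IK(SI))(KS(SI)(SS(IK))))
  step 1: I(KK)(KI(KS))(II(KK)K)(I(IK(SI))(KS(SI)(SS(IK))))
  step 2: KK(KI(KS))(II(KK)K)(I(IK(SI))(KS(SI)(SS(IK))))
  step 3: K(II(KK)K)(I(IK(SI))(KS(SI)(SS(IK))))
  step 4: II(KK)K
  step 5: I(KK)K
  step 6: KKK
  step 7: K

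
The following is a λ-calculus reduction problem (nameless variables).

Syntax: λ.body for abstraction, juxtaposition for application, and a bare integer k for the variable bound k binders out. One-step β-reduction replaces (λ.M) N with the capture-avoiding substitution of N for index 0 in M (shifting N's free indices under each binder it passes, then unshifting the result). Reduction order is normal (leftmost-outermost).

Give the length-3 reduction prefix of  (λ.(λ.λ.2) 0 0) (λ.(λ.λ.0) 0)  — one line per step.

  start: (λ.(λ.λ.2) 0 0) (λ.(λ.λ.0) 0)
  →1  (λ.λ.λ.(λ.λ.0) 0) (λ.(λ.λ.0) 0) (λ.(λ.λ.0) 0)
  →2  (λ.λ.(λ.λ.0) 0) (λ.(λ.λ.0) 0)
  →3  λ.(λ.λ.0) 0

Answer: after 3 steps: λ.(λ.λ.0) 0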